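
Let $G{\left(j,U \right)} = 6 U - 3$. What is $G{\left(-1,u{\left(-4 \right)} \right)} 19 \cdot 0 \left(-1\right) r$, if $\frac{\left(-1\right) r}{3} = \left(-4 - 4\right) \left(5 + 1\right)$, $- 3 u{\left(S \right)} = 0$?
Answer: $0$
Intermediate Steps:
$u{\left(S \right)} = 0$ ($u{\left(S \right)} = \left(- \frac{1}{3}\right) 0 = 0$)
$G{\left(j,U \right)} = -3 + 6 U$
$r = 144$ ($r = - 3 \left(-4 - 4\right) \left(5 + 1\right) = - 3 \left(\left(-8\right) 6\right) = \left(-3\right) \left(-48\right) = 144$)
$G{\left(-1,u{\left(-4 \right)} \right)} 19 \cdot 0 \left(-1\right) r = \left(-3 + 6 \cdot 0\right) 19 \cdot 0 \left(-1\right) 144 = \left(-3 + 0\right) 19 \cdot 0 \cdot 144 = \left(-3\right) 19 \cdot 0 = \left(-57\right) 0 = 0$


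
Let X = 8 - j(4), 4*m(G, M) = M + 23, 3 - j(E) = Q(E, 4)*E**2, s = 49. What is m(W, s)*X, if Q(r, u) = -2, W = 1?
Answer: -486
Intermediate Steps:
j(E) = 3 + 2*E**2 (j(E) = 3 - (-2)*E**2 = 3 + 2*E**2)
m(G, M) = 23/4 + M/4 (m(G, M) = (M + 23)/4 = (23 + M)/4 = 23/4 + M/4)
X = -27 (X = 8 - (3 + 2*4**2) = 8 - (3 + 2*16) = 8 - (3 + 32) = 8 - 1*35 = 8 - 35 = -27)
m(W, s)*X = (23/4 + (1/4)*49)*(-27) = (23/4 + 49/4)*(-27) = 18*(-27) = -486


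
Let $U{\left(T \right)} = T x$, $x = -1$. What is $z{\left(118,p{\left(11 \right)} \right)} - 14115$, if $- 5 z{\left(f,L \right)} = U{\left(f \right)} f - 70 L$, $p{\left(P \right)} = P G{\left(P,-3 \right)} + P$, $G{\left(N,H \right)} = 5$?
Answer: $- \frac{52031}{5} \approx -10406.0$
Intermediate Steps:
$U{\left(T \right)} = - T$ ($U{\left(T \right)} = T \left(-1\right) = - T$)
$p{\left(P \right)} = 6 P$ ($p{\left(P \right)} = P 5 + P = 5 P + P = 6 P$)
$z{\left(f,L \right)} = 14 L + \frac{f^{2}}{5}$ ($z{\left(f,L \right)} = - \frac{- f f - 70 L}{5} = - \frac{- f^{2} - 70 L}{5} = 14 L + \frac{f^{2}}{5}$)
$z{\left(118,p{\left(11 \right)} \right)} - 14115 = \left(14 \cdot 6 \cdot 11 + \frac{118^{2}}{5}\right) - 14115 = \left(14 \cdot 66 + \frac{1}{5} \cdot 13924\right) - 14115 = \left(924 + \frac{13924}{5}\right) - 14115 = \frac{18544}{5} - 14115 = - \frac{52031}{5}$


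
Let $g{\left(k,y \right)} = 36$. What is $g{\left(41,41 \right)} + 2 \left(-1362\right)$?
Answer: $-2688$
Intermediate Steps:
$g{\left(41,41 \right)} + 2 \left(-1362\right) = 36 + 2 \left(-1362\right) = 36 - 2724 = -2688$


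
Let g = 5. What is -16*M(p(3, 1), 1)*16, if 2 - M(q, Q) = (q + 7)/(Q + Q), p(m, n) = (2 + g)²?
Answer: 6656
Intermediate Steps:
p(m, n) = 49 (p(m, n) = (2 + 5)² = 7² = 49)
M(q, Q) = 2 - (7 + q)/(2*Q) (M(q, Q) = 2 - (q + 7)/(Q + Q) = 2 - (7 + q)/(2*Q))
-16*M(p(3, 1), 1)*16 = -8*(-7 - 1*49 + 4*1)/1*16 = -8*(-7 - 49 + 4)*16 = -8*(-52)*16 = -16*(-26)*16 = 416*16 = 6656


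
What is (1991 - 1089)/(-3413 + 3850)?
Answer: 902/437 ≈ 2.0641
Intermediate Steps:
(1991 - 1089)/(-3413 + 3850) = 902/437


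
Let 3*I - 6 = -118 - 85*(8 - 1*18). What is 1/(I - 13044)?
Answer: -1/12798 ≈ -7.8137e-5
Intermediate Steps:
I = 246 (I = 2 + (-118 - 85*(8 - 1*18))/3 = 2 + (-118 - 85*(8 - 18))/3 = 2 + (-118 - 85*(-10))/3 = 2 + (-118 + 850)/3 = 2 + (1/3)*732 = 2 + 244 = 246)
1/(I - 13044) = 1/(246 - 13044) = 1/(-12798) = -1/12798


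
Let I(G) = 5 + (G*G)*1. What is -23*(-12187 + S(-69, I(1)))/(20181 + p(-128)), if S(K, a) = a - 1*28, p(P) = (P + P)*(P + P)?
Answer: 280807/85717 ≈ 3.2760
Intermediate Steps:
p(P) = 4*P**2 (p(P) = (2*P)*(2*P) = 4*P**2)
I(G) = 5 + G**2 (I(G) = 5 + G**2*1 = 5 + G**2)
S(K, a) = -28 + a (S(K, a) = a - 28 = -28 + a)
-23*(-12187 + S(-69, I(1)))/(20181 + p(-128)) = -23*(-12187 + (-28 + (5 + 1**2)))/(20181 + 4*(-128)**2) = -23*(-12187 + (-28 + (5 + 1)))/(20181 + 4*16384) = -23*(-12187 + (-28 + 6))/(20181 + 65536) = -23*(-12187 - 22)/85717 = -(-280807)/85717 = -23*(-12209/85717) = 280807/85717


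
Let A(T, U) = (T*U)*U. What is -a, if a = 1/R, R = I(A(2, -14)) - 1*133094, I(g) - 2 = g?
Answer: 1/132700 ≈ 7.5358e-6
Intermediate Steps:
A(T, U) = T*U²
I(g) = 2 + g
R = -132700 (R = (2 + 2*(-14)²) - 1*133094 = (2 + 2*196) - 133094 = (2 + 392) - 133094 = 394 - 133094 = -132700)
a = -1/132700 (a = 1/(-132700) = -1/132700 ≈ -7.5358e-6)
-a = -1*(-1/132700) = 1/132700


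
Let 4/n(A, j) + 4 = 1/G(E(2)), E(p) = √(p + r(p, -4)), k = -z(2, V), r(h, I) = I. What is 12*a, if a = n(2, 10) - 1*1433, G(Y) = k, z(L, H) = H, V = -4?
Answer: -86044/5 ≈ -17209.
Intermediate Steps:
k = 4 (k = -1*(-4) = 4)
E(p) = √(-4 + p) (E(p) = √(p - 4) = √(-4 + p))
G(Y) = 4
n(A, j) = -16/15 (n(A, j) = 4/(-4 + 1/4) = 4/(-4 + ¼) = 4/(-15/4) = 4*(-4/15) = -16/15)
a = -21511/15 (a = -16/15 - 1*1433 = -16/15 - 1433 = -21511/15 ≈ -1434.1)
12*a = 12*(-21511/15) = -86044/5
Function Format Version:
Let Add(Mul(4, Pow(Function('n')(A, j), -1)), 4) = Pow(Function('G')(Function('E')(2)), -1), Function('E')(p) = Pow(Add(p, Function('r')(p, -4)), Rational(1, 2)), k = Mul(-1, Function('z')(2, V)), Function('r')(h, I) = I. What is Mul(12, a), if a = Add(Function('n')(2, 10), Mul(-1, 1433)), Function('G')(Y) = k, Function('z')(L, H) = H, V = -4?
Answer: Rational(-86044, 5) ≈ -17209.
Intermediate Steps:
k = 4 (k = Mul(-1, -4) = 4)
Function('E')(p) = Pow(Add(-4, p), Rational(1, 2)) (Function('E')(p) = Pow(Add(p, -4), Rational(1, 2)) = Pow(Add(-4, p), Rational(1, 2)))
Function('G')(Y) = 4
Function('n')(A, j) = Rational(-16, 15) (Function('n')(A, j) = Mul(4, Pow(Add(-4, Pow(4, -1)), -1)) = Mul(4, Pow(Add(-4, Rational(1, 4)), -1)) = Mul(4, Pow(Rational(-15, 4), -1)) = Mul(4, Rational(-4, 15)) = Rational(-16, 15))
a = Rational(-21511, 15) (a = Add(Rational(-16, 15), Mul(-1, 1433)) = Add(Rational(-16, 15), -1433) = Rational(-21511, 15) ≈ -1434.1)
Mul(12, a) = Mul(12, Rational(-21511, 15)) = Rational(-86044, 5)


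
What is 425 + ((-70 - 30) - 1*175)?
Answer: 150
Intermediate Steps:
425 + ((-70 - 30) - 1*175) = 425 + (-100 - 175) = 425 - 275 = 150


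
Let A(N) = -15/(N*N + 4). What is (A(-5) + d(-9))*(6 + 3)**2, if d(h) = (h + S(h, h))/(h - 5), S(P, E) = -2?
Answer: 8829/406 ≈ 21.746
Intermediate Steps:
A(N) = -15/(4 + N**2) (A(N) = -15/(N**2 + 4) = -15/(4 + N**2))
d(h) = (-2 + h)/(-5 + h) (d(h) = (h - 2)/(h - 5) = (-2 + h)/(-5 + h))
(A(-5) + d(-9))*(6 + 3)**2 = (-15/(4 + (-5)**2) + (-2 - 9)/(-5 - 9))*(6 + 3)**2 = (-15/(4 + 25) - 11/(-14))*9**2 = (-15/29 - 1/14*(-11))*81 = (-15*1/29 + 11/14)*81 = (-15/29 + 11/14)*81 = (109/406)*81 = 8829/406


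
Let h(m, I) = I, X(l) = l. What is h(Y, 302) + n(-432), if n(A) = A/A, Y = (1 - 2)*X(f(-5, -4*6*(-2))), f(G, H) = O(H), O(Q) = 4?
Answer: 303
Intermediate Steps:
f(G, H) = 4
Y = -4 (Y = (1 - 2)*4 = -1*4 = -4)
n(A) = 1
h(Y, 302) + n(-432) = 302 + 1 = 303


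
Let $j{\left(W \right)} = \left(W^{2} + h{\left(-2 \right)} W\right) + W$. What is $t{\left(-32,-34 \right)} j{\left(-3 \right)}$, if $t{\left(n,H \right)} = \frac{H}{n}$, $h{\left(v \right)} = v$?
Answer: $\frac{51}{4} \approx 12.75$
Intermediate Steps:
$j{\left(W \right)} = W^{2} - W$ ($j{\left(W \right)} = \left(W^{2} - 2 W\right) + W = W^{2} - W$)
$t{\left(-32,-34 \right)} j{\left(-3 \right)} = - \frac{34}{-32} \left(- 3 \left(-1 - 3\right)\right) = \left(-34\right) \left(- \frac{1}{32}\right) \left(\left(-3\right) \left(-4\right)\right) = \frac{17}{16} \cdot 12 = \frac{51}{4}$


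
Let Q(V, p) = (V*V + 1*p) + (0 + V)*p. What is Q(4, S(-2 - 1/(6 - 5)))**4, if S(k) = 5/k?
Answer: 279841/81 ≈ 3454.8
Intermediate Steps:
Q(V, p) = p + V**2 + V*p (Q(V, p) = (V**2 + p) + V*p = (p + V**2) + V*p = p + V**2 + V*p)
Q(4, S(-2 - 1/(6 - 5)))**4 = (5/(-2 - 1/(6 - 5)) + 4**2 + 4*(5/(-2 - 1/(6 - 5))))**4 = (5/(-2 - 1/1) + 16 + 4*(5/(-2 - 1/1)))**4 = (5/(-2 - 1*1) + 16 + 4*(5/(-2 - 1*1)))**4 = (5/(-2 - 1) + 16 + 4*(5/(-2 - 1)))**4 = (5/(-3) + 16 + 4*(5/(-3)))**4 = (5*(-1/3) + 16 + 4*(5*(-1/3)))**4 = (-5/3 + 16 + 4*(-5/3))**4 = (-5/3 + 16 - 20/3)**4 = (23/3)**4 = 279841/81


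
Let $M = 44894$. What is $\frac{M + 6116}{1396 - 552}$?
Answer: $\frac{25505}{422} \approx 60.438$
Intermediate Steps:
$\frac{M + 6116}{1396 - 552} = \frac{44894 + 6116}{1396 - 552} = \frac{51010}{1396 - 552} = \frac{51010}{844} = 51010 \cdot \frac{1}{844} = \frac{25505}{422}$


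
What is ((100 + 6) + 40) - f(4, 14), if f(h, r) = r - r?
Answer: 146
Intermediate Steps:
f(h, r) = 0
((100 + 6) + 40) - f(4, 14) = ((100 + 6) + 40) - 1*0 = (106 + 40) + 0 = 146 + 0 = 146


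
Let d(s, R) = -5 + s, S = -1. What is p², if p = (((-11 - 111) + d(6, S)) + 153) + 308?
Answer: 115600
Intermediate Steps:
p = 340 (p = (((-11 - 111) + (-5 + 6)) + 153) + 308 = ((-122 + 1) + 153) + 308 = (-121 + 153) + 308 = 32 + 308 = 340)
p² = 340² = 115600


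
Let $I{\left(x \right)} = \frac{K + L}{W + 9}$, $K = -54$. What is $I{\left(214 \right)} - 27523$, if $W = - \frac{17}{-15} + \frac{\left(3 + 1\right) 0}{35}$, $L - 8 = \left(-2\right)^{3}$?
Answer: $- \frac{2092153}{76} \approx -27528.0$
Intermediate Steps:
$L = 0$ ($L = 8 + \left(-2\right)^{3} = 8 - 8 = 0$)
$W = \frac{17}{15}$ ($W = \left(-17\right) \left(- \frac{1}{15}\right) + 4 \cdot 0 \cdot \frac{1}{35} = \frac{17}{15} + 0 \cdot \frac{1}{35} = \frac{17}{15} + 0 = \frac{17}{15} \approx 1.1333$)
$I{\left(x \right)} = - \frac{405}{76}$ ($I{\left(x \right)} = \frac{-54 + 0}{\frac{17}{15} + 9} = - \frac{54}{\frac{152}{15}} = \left(-54\right) \frac{15}{152} = - \frac{405}{76}$)
$I{\left(214 \right)} - 27523 = - \frac{405}{76} - 27523 = - \frac{2092153}{76}$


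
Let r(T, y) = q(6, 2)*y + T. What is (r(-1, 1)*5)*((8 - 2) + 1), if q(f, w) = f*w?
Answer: 385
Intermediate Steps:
r(T, y) = T + 12*y (r(T, y) = (6*2)*y + T = 12*y + T = T + 12*y)
(r(-1, 1)*5)*((8 - 2) + 1) = ((-1 + 12*1)*5)*((8 - 2) + 1) = ((-1 + 12)*5)*(6 + 1) = (11*5)*7 = 55*7 = 385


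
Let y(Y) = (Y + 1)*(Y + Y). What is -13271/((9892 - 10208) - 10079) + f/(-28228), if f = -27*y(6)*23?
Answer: 229214642/73357515 ≈ 3.1246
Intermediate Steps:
y(Y) = 2*Y*(1 + Y) (y(Y) = (1 + Y)*(2*Y) = 2*Y*(1 + Y))
f = -52164 (f = -54*6*(1 + 6)*23 = -54*6*7*23 = -27*84*23 = -2268*23 = -52164)
-13271/((9892 - 10208) - 10079) + f/(-28228) = -13271/((9892 - 10208) - 10079) - 52164/(-28228) = -13271/(-316 - 10079) - 52164*(-1/28228) = -13271/(-10395) + 13041/7057 = -13271*(-1/10395) + 13041/7057 = 13271/10395 + 13041/7057 = 229214642/73357515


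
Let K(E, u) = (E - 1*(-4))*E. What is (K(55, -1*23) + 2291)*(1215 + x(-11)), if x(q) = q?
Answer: 6665344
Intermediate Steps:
K(E, u) = E*(4 + E) (K(E, u) = (E + 4)*E = (4 + E)*E = E*(4 + E))
(K(55, -1*23) + 2291)*(1215 + x(-11)) = (55*(4 + 55) + 2291)*(1215 - 11) = (55*59 + 2291)*1204 = (3245 + 2291)*1204 = 5536*1204 = 6665344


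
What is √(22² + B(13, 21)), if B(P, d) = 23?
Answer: 13*√3 ≈ 22.517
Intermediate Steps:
√(22² + B(13, 21)) = √(22² + 23) = √(484 + 23) = √507 = 13*√3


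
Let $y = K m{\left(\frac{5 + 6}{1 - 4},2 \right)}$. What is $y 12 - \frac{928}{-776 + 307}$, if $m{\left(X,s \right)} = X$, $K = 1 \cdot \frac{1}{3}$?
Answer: $- \frac{17852}{1407} \approx -12.688$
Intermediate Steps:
$K = \frac{1}{3}$ ($K = 1 \cdot \frac{1}{3} = \frac{1}{3} \approx 0.33333$)
$y = - \frac{11}{9}$ ($y = \frac{\left(5 + 6\right) \frac{1}{1 - 4}}{3} = \frac{11 \frac{1}{-3}}{3} = \frac{11 \left(- \frac{1}{3}\right)}{3} = \frac{1}{3} \left(- \frac{11}{3}\right) = - \frac{11}{9} \approx -1.2222$)
$y 12 - \frac{928}{-776 + 307} = \left(- \frac{11}{9}\right) 12 - \frac{928}{-776 + 307} = - \frac{44}{3} - \frac{928}{-469} = - \frac{44}{3} - - \frac{928}{469} = - \frac{44}{3} + \frac{928}{469} = - \frac{17852}{1407}$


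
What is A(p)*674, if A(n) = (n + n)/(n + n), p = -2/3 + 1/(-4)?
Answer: 674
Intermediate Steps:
p = -11/12 (p = -2*1/3 + 1*(-1/4) = -2/3 - 1/4 = -11/12 ≈ -0.91667)
A(n) = 1 (A(n) = (2*n)/((2*n)) = (2*n)*(1/(2*n)) = 1)
A(p)*674 = 1*674 = 674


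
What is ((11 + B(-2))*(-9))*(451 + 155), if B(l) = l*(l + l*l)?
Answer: -38178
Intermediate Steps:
B(l) = l*(l + l²)
((11 + B(-2))*(-9))*(451 + 155) = ((11 + (-2)²*(1 - 2))*(-9))*(451 + 155) = ((11 + 4*(-1))*(-9))*606 = ((11 - 4)*(-9))*606 = (7*(-9))*606 = -63*606 = -38178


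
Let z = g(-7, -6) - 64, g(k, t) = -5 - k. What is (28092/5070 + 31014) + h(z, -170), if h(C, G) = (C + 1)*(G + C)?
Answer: 38169952/845 ≈ 45172.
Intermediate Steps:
z = -62 (z = (-5 - 1*(-7)) - 64 = (-5 + 7) - 64 = 2 - 64 = -62)
h(C, G) = (1 + C)*(C + G)
(28092/5070 + 31014) + h(z, -170) = (28092/5070 + 31014) + (-62 - 170 + (-62)² - 62*(-170)) = (28092*(1/5070) + 31014) + (-62 - 170 + 3844 + 10540) = (4682/845 + 31014) + 14152 = 26211512/845 + 14152 = 38169952/845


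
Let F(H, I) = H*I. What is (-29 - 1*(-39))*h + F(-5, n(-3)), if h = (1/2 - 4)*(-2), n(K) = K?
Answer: 85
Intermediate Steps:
h = 7 (h = (½ - 4)*(-2) = -7/2*(-2) = 7)
(-29 - 1*(-39))*h + F(-5, n(-3)) = (-29 - 1*(-39))*7 - 5*(-3) = (-29 + 39)*7 + 15 = 10*7 + 15 = 70 + 15 = 85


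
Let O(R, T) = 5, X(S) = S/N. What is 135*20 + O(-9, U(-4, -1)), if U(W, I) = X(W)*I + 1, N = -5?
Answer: 2705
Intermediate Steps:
X(S) = -S/5 (X(S) = S/(-5) = S*(-⅕) = -S/5)
U(W, I) = 1 - I*W/5 (U(W, I) = (-W/5)*I + 1 = -I*W/5 + 1 = 1 - I*W/5)
135*20 + O(-9, U(-4, -1)) = 135*20 + 5 = 2700 + 5 = 2705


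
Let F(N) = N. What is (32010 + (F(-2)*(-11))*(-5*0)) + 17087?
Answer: 49097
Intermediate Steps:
(32010 + (F(-2)*(-11))*(-5*0)) + 17087 = (32010 + (-2*(-11))*(-5*0)) + 17087 = (32010 + 22*0) + 17087 = (32010 + 0) + 17087 = 32010 + 17087 = 49097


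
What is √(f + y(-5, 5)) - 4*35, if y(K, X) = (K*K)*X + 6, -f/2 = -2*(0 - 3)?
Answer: -140 + √119 ≈ -129.09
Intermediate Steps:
f = -12 (f = -(-4)*(0 - 3) = -(-4)*(-3) = -2*6 = -12)
y(K, X) = 6 + X*K² (y(K, X) = K²*X + 6 = X*K² + 6 = 6 + X*K²)
√(f + y(-5, 5)) - 4*35 = √(-12 + (6 + 5*(-5)²)) - 4*35 = √(-12 + (6 + 5*25)) - 140 = √(-12 + (6 + 125)) - 140 = √(-12 + 131) - 140 = √119 - 140 = -140 + √119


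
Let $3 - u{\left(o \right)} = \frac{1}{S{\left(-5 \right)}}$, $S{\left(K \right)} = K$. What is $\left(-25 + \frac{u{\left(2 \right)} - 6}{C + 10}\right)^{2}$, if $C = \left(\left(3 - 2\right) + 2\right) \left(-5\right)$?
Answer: $\frac{373321}{625} \approx 597.31$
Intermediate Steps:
$u{\left(o \right)} = \frac{16}{5}$ ($u{\left(o \right)} = 3 - \frac{1}{-5} = 3 - - \frac{1}{5} = 3 + \frac{1}{5} = \frac{16}{5}$)
$C = -15$ ($C = \left(\left(3 - 2\right) + 2\right) \left(-5\right) = \left(1 + 2\right) \left(-5\right) = 3 \left(-5\right) = -15$)
$\left(-25 + \frac{u{\left(2 \right)} - 6}{C + 10}\right)^{2} = \left(-25 + \frac{\frac{16}{5} - 6}{-15 + 10}\right)^{2} = \left(-25 - \frac{14}{5 \left(-5\right)}\right)^{2} = \left(-25 - - \frac{14}{25}\right)^{2} = \left(-25 + \frac{14}{25}\right)^{2} = \left(- \frac{611}{25}\right)^{2} = \frac{373321}{625}$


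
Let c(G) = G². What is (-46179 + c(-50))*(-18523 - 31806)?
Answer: 2198320391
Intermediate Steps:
(-46179 + c(-50))*(-18523 - 31806) = (-46179 + (-50)²)*(-18523 - 31806) = (-46179 + 2500)*(-50329) = -43679*(-50329) = 2198320391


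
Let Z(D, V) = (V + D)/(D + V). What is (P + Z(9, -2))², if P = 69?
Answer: 4900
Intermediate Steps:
Z(D, V) = 1 (Z(D, V) = (D + V)/(D + V) = 1)
(P + Z(9, -2))² = (69 + 1)² = 70² = 4900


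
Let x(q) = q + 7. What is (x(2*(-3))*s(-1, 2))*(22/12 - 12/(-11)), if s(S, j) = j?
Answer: 193/33 ≈ 5.8485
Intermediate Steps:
x(q) = 7 + q
(x(2*(-3))*s(-1, 2))*(22/12 - 12/(-11)) = ((7 + 2*(-3))*2)*(22/12 - 12/(-11)) = ((7 - 6)*2)*(22*(1/12) - 12*(-1/11)) = (1*2)*(11/6 + 12/11) = 2*(193/66) = 193/33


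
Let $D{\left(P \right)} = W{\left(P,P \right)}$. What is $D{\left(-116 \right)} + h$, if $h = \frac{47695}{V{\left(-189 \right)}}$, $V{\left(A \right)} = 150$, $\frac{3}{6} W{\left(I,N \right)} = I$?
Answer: $\frac{2579}{30} \approx 85.967$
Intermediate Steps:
$W{\left(I,N \right)} = 2 I$
$D{\left(P \right)} = 2 P$
$h = \frac{9539}{30}$ ($h = \frac{47695}{150} = 47695 \cdot \frac{1}{150} = \frac{9539}{30} \approx 317.97$)
$D{\left(-116 \right)} + h = 2 \left(-116\right) + \frac{9539}{30} = -232 + \frac{9539}{30} = \frac{2579}{30}$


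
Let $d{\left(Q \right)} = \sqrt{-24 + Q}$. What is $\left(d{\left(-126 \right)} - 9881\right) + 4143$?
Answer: $-5738 + 5 i \sqrt{6} \approx -5738.0 + 12.247 i$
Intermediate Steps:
$\left(d{\left(-126 \right)} - 9881\right) + 4143 = \left(\sqrt{-24 - 126} - 9881\right) + 4143 = \left(\sqrt{-150} - 9881\right) + 4143 = \left(5 i \sqrt{6} - 9881\right) + 4143 = \left(-9881 + 5 i \sqrt{6}\right) + 4143 = -5738 + 5 i \sqrt{6}$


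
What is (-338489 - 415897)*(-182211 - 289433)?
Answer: 355801630584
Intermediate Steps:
(-338489 - 415897)*(-182211 - 289433) = -754386*(-471644) = 355801630584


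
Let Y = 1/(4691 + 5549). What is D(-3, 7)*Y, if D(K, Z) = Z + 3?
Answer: 1/1024 ≈ 0.00097656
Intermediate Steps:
Y = 1/10240 ≈ 9.7656e-5
D(K, Z) = 3 + Z
D(-3, 7)*Y = (3 + 7)*(1/10240) = 10*(1/10240) = 1/1024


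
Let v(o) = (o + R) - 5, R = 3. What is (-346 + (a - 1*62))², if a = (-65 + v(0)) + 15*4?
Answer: 172225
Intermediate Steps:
v(o) = -2 + o (v(o) = (o + 3) - 5 = (3 + o) - 5 = -2 + o)
a = -7 (a = (-65 + (-2 + 0)) + 15*4 = (-65 - 2) + 60 = -67 + 60 = -7)
(-346 + (a - 1*62))² = (-346 + (-7 - 1*62))² = (-346 + (-7 - 62))² = (-346 - 69)² = (-415)² = 172225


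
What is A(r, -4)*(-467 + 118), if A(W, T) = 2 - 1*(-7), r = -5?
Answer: -3141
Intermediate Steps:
A(W, T) = 9 (A(W, T) = 2 + 7 = 9)
A(r, -4)*(-467 + 118) = 9*(-467 + 118) = 9*(-349) = -3141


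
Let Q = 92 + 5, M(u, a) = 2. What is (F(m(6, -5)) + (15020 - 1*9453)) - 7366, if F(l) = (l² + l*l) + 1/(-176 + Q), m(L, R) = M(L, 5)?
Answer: -141490/79 ≈ -1791.0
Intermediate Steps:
m(L, R) = 2
Q = 97
F(l) = -1/79 + 2*l² (F(l) = (l² + l*l) + 1/(-176 + 97) = (l² + l²) + 1/(-79) = 2*l² - 1/79 = -1/79 + 2*l²)
(F(m(6, -5)) + (15020 - 1*9453)) - 7366 = ((-1/79 + 2*2²) + (15020 - 1*9453)) - 7366 = ((-1/79 + 2*4) + (15020 - 9453)) - 7366 = ((-1/79 + 8) + 5567) - 7366 = (631/79 + 5567) - 7366 = 440424/79 - 7366 = -141490/79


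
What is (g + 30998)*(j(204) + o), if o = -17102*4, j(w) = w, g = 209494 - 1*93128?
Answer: -10050814256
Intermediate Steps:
g = 116366 (g = 209494 - 93128 = 116366)
o = -68408
(g + 30998)*(j(204) + o) = (116366 + 30998)*(204 - 68408) = 147364*(-68204) = -10050814256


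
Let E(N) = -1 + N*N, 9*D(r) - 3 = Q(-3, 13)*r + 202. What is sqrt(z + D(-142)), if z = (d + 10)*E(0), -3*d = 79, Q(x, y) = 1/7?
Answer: sqrt(1806)/7 ≈ 6.0710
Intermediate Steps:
Q(x, y) = 1/7
d = -79/3 (d = -1/3*79 = -79/3 ≈ -26.333)
D(r) = 205/9 + r/63 (D(r) = 1/3 + (r/7 + 202)/9 = 1/3 + (202 + r/7)/9 = 1/3 + (202/9 + r/63) = 205/9 + r/63)
E(N) = -1 + N**2
z = 49/3 (z = (-79/3 + 10)*(-1 + 0**2) = -49*(-1 + 0)/3 = -49/3*(-1) = 49/3 ≈ 16.333)
sqrt(z + D(-142)) = sqrt(49/3 + (205/9 + (1/63)*(-142))) = sqrt(49/3 + (205/9 - 142/63)) = sqrt(49/3 + 431/21) = sqrt(258/7) = sqrt(1806)/7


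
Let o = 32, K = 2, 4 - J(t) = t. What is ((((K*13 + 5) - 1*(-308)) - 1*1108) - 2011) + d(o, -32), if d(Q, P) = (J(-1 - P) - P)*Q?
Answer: -2620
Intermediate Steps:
J(t) = 4 - t
d(Q, P) = 5*Q (d(Q, P) = ((4 - (-1 - P)) - P)*Q = ((4 + (1 + P)) - P)*Q = ((5 + P) - P)*Q = 5*Q)
((((K*13 + 5) - 1*(-308)) - 1*1108) - 2011) + d(o, -32) = ((((2*13 + 5) - 1*(-308)) - 1*1108) - 2011) + 5*32 = ((((26 + 5) + 308) - 1108) - 2011) + 160 = (((31 + 308) - 1108) - 2011) + 160 = ((339 - 1108) - 2011) + 160 = (-769 - 2011) + 160 = -2780 + 160 = -2620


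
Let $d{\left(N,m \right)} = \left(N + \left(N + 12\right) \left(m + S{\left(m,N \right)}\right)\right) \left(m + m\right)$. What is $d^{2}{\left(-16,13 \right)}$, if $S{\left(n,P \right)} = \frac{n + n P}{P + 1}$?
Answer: $9734400$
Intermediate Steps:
$S{\left(n,P \right)} = \frac{n + P n}{1 + P}$
$d{\left(N,m \right)} = 2 m \left(N + 2 m \left(12 + N\right)\right)$ ($d{\left(N,m \right)} = \left(N + \left(N + 12\right) \left(m + m\right)\right) \left(m + m\right) = \left(N + \left(12 + N\right) 2 m\right) 2 m = \left(N + 2 m \left(12 + N\right)\right) 2 m = 2 m \left(N + 2 m \left(12 + N\right)\right)$)
$d^{2}{\left(-16,13 \right)} = \left(2 \cdot 13 \left(-16 + 24 \cdot 13 + 2 \left(-16\right) 13\right)\right)^{2} = \left(2 \cdot 13 \left(-16 + 312 - 416\right)\right)^{2} = \left(2 \cdot 13 \left(-120\right)\right)^{2} = \left(-3120\right)^{2} = 9734400$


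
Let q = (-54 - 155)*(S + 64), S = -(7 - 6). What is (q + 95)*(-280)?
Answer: 3660160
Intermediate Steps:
S = -1 (S = -1*1 = -1)
q = -13167 (q = (-54 - 155)*(-1 + 64) = -209*63 = -13167)
(q + 95)*(-280) = (-13167 + 95)*(-280) = -13072*(-280) = 3660160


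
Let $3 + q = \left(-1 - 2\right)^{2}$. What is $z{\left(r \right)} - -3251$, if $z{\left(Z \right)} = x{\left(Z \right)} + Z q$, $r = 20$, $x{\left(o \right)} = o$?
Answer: $3391$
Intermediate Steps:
$q = 6$ ($q = -3 + \left(-1 - 2\right)^{2} = -3 + \left(-3\right)^{2} = -3 + 9 = 6$)
$z{\left(Z \right)} = 7 Z$ ($z{\left(Z \right)} = Z + Z 6 = Z + 6 Z = 7 Z$)
$z{\left(r \right)} - -3251 = 7 \cdot 20 - -3251 = 140 + 3251 = 3391$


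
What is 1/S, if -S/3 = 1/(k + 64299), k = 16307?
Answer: -80606/3 ≈ -26869.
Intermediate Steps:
S = -3/80606 (S = -3/(16307 + 64299) = -3/80606 ≈ -3.7218e-5)
1/S = 1/(-3/80606) = -80606/3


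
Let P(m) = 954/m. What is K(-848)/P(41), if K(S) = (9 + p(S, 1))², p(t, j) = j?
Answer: 2050/477 ≈ 4.2977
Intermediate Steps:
K(S) = 100 (K(S) = (9 + 1)² = 10² = 100)
K(-848)/P(41) = 100/((954/41)) = 100/((954*(1/41))) = 100/(954/41) = 100*(41/954) = 2050/477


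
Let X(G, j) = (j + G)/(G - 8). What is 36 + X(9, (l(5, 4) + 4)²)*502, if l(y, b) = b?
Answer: 36682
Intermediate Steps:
X(G, j) = (G + j)/(-8 + G)
36 + X(9, (l(5, 4) + 4)²)*502 = 36 + ((9 + (4 + 4)²)/(-8 + 9))*502 = 36 + ((9 + 8²)/1)*502 = 36 + (1*(9 + 64))*502 = 36 + (1*73)*502 = 36 + 73*502 = 36 + 36646 = 36682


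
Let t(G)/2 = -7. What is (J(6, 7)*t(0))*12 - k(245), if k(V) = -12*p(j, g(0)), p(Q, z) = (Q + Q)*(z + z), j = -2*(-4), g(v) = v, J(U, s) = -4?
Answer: 672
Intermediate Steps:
t(G) = -14 (t(G) = 2*(-7) = -14)
j = 8
p(Q, z) = 4*Q*z (p(Q, z) = (2*Q)*(2*z) = 4*Q*z)
k(V) = 0 (k(V) = -48*8*0 = -12*0 = 0)
(J(6, 7)*t(0))*12 - k(245) = -4*(-14)*12 - 1*0 = 56*12 + 0 = 672 + 0 = 672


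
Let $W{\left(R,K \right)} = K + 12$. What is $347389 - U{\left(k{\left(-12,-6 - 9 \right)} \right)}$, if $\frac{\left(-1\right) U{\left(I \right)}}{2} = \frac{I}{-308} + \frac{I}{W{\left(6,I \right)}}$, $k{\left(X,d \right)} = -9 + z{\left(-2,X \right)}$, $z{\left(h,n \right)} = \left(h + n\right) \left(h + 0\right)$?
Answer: $\frac{1658440349}{4774} \approx 3.4739 \cdot 10^{5}$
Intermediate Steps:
$z{\left(h,n \right)} = h \left(h + n\right)$ ($z{\left(h,n \right)} = \left(h + n\right) h = h \left(h + n\right)$)
$W{\left(R,K \right)} = 12 + K$
$k{\left(X,d \right)} = -5 - 2 X$ ($k{\left(X,d \right)} = -9 - 2 \left(-2 + X\right) = -9 - \left(-4 + 2 X\right) = -5 - 2 X$)
$U{\left(I \right)} = \frac{I}{154} - \frac{2 I}{12 + I}$ ($U{\left(I \right)} = - 2 \left(\frac{I}{-308} + \frac{I}{12 + I}\right) = - 2 \left(I \left(- \frac{1}{308}\right) + \frac{I}{12 + I}\right) = - 2 \left(- \frac{I}{308} + \frac{I}{12 + I}\right) = \frac{I}{154} - \frac{2 I}{12 + I}$)
$347389 - U{\left(k{\left(-12,-6 - 9 \right)} \right)} = 347389 - \frac{\left(-5 - -24\right) \left(-296 - -19\right)}{154 \left(12 - -19\right)} = 347389 - \frac{\left(-5 + 24\right) \left(-296 + \left(-5 + 24\right)\right)}{154 \left(12 + \left(-5 + 24\right)\right)} = 347389 - \frac{1}{154} \cdot 19 \frac{1}{12 + 19} \left(-296 + 19\right) = 347389 - \frac{1}{154} \cdot 19 \cdot \frac{1}{31} \left(-277\right) = 347389 - - \frac{5263}{4774} = 347389 + \frac{5263}{4774} = \frac{1658440349}{4774}$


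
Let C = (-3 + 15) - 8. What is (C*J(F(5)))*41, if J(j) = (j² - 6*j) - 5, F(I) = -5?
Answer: 8200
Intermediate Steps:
C = 4 (C = 12 - 8 = 4)
J(j) = -5 + j² - 6*j
(C*J(F(5)))*41 = (4*(-5 + (-5)² - 6*(-5)))*41 = (4*(-5 + 25 + 30))*41 = (4*50)*41 = 200*41 = 8200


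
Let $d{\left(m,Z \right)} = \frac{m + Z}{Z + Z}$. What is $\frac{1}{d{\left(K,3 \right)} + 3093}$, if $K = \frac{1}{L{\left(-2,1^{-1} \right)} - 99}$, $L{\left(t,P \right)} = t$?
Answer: $\frac{303}{937330} \approx 0.00032326$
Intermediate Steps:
$K = - \frac{1}{101}$ ($K = \frac{1}{-2 - 99} = \frac{1}{-101} = - \frac{1}{101} \approx -0.009901$)
$d{\left(m,Z \right)} = \frac{Z + m}{2 Z}$
$\frac{1}{d{\left(K,3 \right)} + 3093} = \frac{1}{\frac{3 - \frac{1}{101}}{2 \cdot 3} + 3093} = \frac{1}{\frac{1}{2} \cdot \frac{1}{3} \cdot \frac{302}{101} + 3093} = \frac{1}{\frac{151}{303} + 3093} = \frac{1}{\frac{937330}{303}} = \frac{303}{937330}$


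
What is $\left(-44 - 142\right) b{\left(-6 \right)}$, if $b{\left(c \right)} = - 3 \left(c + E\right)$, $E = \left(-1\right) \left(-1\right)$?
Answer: $-2790$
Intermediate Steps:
$E = 1$
$b{\left(c \right)} = -3 - 3 c$ ($b{\left(c \right)} = - 3 \left(c + 1\right) = - 3 \left(1 + c\right) = -3 - 3 c$)
$\left(-44 - 142\right) b{\left(-6 \right)} = \left(-44 - 142\right) \left(-3 - -18\right) = - 186 \left(-3 + 18\right) = \left(-186\right) 15 = -2790$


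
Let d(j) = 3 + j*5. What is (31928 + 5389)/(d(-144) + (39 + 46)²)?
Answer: 37317/6508 ≈ 5.7340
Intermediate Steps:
d(j) = 3 + 5*j
(31928 + 5389)/(d(-144) + (39 + 46)²) = (31928 + 5389)/((3 + 5*(-144)) + (39 + 46)²) = 37317/((3 - 720) + 85²) = 37317/(-717 + 7225) = 37317/6508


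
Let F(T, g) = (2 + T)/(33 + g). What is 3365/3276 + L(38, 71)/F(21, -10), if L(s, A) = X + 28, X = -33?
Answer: -13015/3276 ≈ -3.9728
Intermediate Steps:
F(T, g) = (2 + T)/(33 + g)
L(s, A) = -5 (L(s, A) = -33 + 28 = -5)
3365/3276 + L(38, 71)/F(21, -10) = 3365/3276 - 5*(33 - 10)/(2 + 21) = 3365*(1/3276) - 5/1 = 3365/3276 - 5/1 = 3365/3276 - 5*1 = 3365/3276 - 5 = -13015/3276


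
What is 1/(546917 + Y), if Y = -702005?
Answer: -1/155088 ≈ -6.4480e-6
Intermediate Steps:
1/(546917 + Y) = 1/(546917 - 702005) = 1/(-155088) = -1/155088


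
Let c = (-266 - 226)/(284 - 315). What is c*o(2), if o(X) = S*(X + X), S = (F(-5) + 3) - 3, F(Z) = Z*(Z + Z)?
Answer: 98400/31 ≈ 3174.2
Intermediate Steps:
F(Z) = 2*Z² (F(Z) = Z*(2*Z) = 2*Z²)
S = 50 (S = (2*(-5)² + 3) - 3 = (2*25 + 3) - 3 = (50 + 3) - 3 = 53 - 3 = 50)
o(X) = 100*X (o(X) = 50*(X + X) = 50*(2*X) = 100*X)
c = 492/31 (c = -492/(-31) = -492*(-1/31) = 492/31 ≈ 15.871)
c*o(2) = 492*(100*2)/31 = (492/31)*200 = 98400/31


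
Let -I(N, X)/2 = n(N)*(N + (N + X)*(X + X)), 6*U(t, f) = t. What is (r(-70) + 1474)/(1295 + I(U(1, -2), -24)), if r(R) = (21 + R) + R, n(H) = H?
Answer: 4878/3289 ≈ 1.4831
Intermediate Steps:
U(t, f) = t/6
I(N, X) = -2*N*(N + 2*X*(N + X)) (I(N, X) = -2*N*(N + (N + X)*(X + X)) = -2*N*(N + (N + X)*(2*X)) = -2*N*(N + 2*X*(N + X)))
r(R) = 21 + 2*R
(r(-70) + 1474)/(1295 + I(U(1, -2), -24)) = ((21 + 2*(-70)) + 1474)/(1295 - 2*(1/6)*1*((1/6)*1 + 2*(-24)**2 + 2*((1/6)*1)*(-24))) = ((21 - 140) + 1474)/(1295 - 2*1/6*(1/6 + 2*576 + 2*(1/6)*(-24))) = (-119 + 1474)/(1295 - 2*1/6*(1/6 + 1152 - 8)) = 1355/(1295 - 2*1/6*6865/6) = 1355/(1295 - 6865/18) = 1355/(16445/18) = 1355*(18/16445) = 4878/3289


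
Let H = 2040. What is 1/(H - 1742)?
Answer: 1/298 ≈ 0.0033557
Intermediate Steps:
1/(H - 1742) = 1/(2040 - 1742) = 1/298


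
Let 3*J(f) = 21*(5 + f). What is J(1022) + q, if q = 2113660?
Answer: 2120849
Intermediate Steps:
J(f) = 35 + 7*f (J(f) = (21*(5 + f))/3 = (105 + 21*f)/3 = 35 + 7*f)
J(1022) + q = (35 + 7*1022) + 2113660 = (35 + 7154) + 2113660 = 7189 + 2113660 = 2120849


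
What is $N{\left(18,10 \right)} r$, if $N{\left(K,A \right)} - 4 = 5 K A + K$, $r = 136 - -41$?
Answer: $163194$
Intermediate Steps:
$r = 177$ ($r = 136 + 41 = 177$)
$N{\left(K,A \right)} = 4 + K + 5 A K$ ($N{\left(K,A \right)} = 4 + \left(5 K A + K\right) = 4 + \left(5 A K + K\right) = 4 + \left(K + 5 A K\right) = 4 + K + 5 A K$)
$N{\left(18,10 \right)} r = \left(4 + 18 + 5 \cdot 10 \cdot 18\right) 177 = \left(4 + 18 + 900\right) 177 = 922 \cdot 177 = 163194$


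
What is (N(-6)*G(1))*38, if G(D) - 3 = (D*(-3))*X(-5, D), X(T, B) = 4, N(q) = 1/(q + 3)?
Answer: 114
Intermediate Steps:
N(q) = 1/(3 + q)
G(D) = 3 - 12*D (G(D) = 3 + (D*(-3))*4 = 3 - 3*D*4 = 3 - 12*D)
(N(-6)*G(1))*38 = ((3 - 12*1)/(3 - 6))*38 = ((3 - 12)/(-3))*38 = -1/3*(-9)*38 = 3*38 = 114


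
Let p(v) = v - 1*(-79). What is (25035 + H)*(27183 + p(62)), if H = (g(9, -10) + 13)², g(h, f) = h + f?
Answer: 687990996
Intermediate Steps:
g(h, f) = f + h
H = 144 (H = ((-10 + 9) + 13)² = (-1 + 13)² = 12² = 144)
p(v) = 79 + v (p(v) = v + 79 = 79 + v)
(25035 + H)*(27183 + p(62)) = (25035 + 144)*(27183 + (79 + 62)) = 25179*(27183 + 141) = 25179*27324 = 687990996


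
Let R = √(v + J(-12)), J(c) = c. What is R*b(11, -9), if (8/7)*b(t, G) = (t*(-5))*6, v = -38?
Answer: -5775*I*√2/4 ≈ -2041.8*I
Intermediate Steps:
b(t, G) = -105*t/4 (b(t, G) = 7*((t*(-5))*6)/8 = 7*(-5*t*6)/8 = 7*(-30*t)/8 = -105*t/4)
R = 5*I*√2 (R = √(-38 - 12) = √(-50) = 5*I*√2 ≈ 7.0711*I)
R*b(11, -9) = (5*I*√2)*(-105/4*11) = (5*I*√2)*(-1155/4) = -5775*I*√2/4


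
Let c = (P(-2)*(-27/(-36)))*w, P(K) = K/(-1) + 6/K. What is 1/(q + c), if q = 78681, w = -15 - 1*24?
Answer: 4/314841 ≈ 1.2705e-5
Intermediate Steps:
P(K) = -K + 6/K (P(K) = K*(-1) + 6/K = -K + 6/K)
w = -39 (w = -15 - 24 = -39)
c = 117/4 (c = ((-1*(-2) + 6/(-2))*(-27/(-36)))*(-39) = ((2 + 6*(-1/2))*(-27*(-1/36)))*(-39) = ((2 - 3)*(3/4))*(-39) = -1*3/4*(-39) = -3/4*(-39) = 117/4 ≈ 29.250)
1/(q + c) = 1/(78681 + 117/4) = 1/(314841/4) = 4/314841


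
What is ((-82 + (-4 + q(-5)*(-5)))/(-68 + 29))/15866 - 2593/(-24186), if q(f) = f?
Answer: 44609898/415712999 ≈ 0.10731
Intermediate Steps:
((-82 + (-4 + q(-5)*(-5)))/(-68 + 29))/15866 - 2593/(-24186) = ((-82 + (-4 - 5*(-5)))/(-68 + 29))/15866 - 2593/(-24186) = ((-82 + (-4 + 25))/(-39))*(1/15866) - 2593*(-1/24186) = -(-82 + 21)/39*(1/15866) + 2593/24186 = -1/39*(-61)*(1/15866) + 2593/24186 = (61/39)*(1/15866) + 2593/24186 = 61/618774 + 2593/24186 = 44609898/415712999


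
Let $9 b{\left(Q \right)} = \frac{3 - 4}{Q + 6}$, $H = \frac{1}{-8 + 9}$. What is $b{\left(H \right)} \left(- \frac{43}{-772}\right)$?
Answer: $- \frac{43}{48636} \approx -0.00088412$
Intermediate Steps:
$H = 1$ ($H = 1^{-1} = 1$)
$b{\left(Q \right)} = - \frac{1}{9 \left(6 + Q\right)}$ ($b{\left(Q \right)} = \frac{\left(3 - 4\right) \frac{1}{Q + 6}}{9} = \frac{\left(-1\right) \frac{1}{6 + Q}}{9} = - \frac{1}{9 \left(6 + Q\right)}$)
$b{\left(H \right)} \left(- \frac{43}{-772}\right) = - \frac{1}{54 + 9 \cdot 1} \left(- \frac{43}{-772}\right) = - \frac{1}{54 + 9} \left(\left(-43\right) \left(- \frac{1}{772}\right)\right) = - \frac{1}{63} \cdot \frac{43}{772} = \left(-1\right) \frac{1}{63} \cdot \frac{43}{772} = \left(- \frac{1}{63}\right) \frac{43}{772} = - \frac{43}{48636}$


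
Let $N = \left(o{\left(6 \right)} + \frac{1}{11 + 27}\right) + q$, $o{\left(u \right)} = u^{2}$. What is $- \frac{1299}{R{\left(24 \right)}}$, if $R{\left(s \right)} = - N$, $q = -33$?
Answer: $\frac{49362}{115} \approx 429.23$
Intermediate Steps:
$N = \frac{115}{38}$ ($N = \left(6^{2} + \frac{1}{11 + 27}\right) - 33 = \left(36 + \frac{1}{38}\right) - 33 = \frac{1369}{38} - 33 = \frac{115}{38} \approx 3.0263$)
$R{\left(s \right)} = - \frac{115}{38}$ ($R{\left(s \right)} = \left(-1\right) \frac{115}{38} = - \frac{115}{38}$)
$- \frac{1299}{R{\left(24 \right)}} = - \frac{1299}{- \frac{115}{38}} = \left(-1299\right) \left(- \frac{38}{115}\right) = \frac{49362}{115}$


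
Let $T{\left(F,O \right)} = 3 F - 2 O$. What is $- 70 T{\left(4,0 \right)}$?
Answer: $-840$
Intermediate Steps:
$T{\left(F,O \right)} = - 2 O + 3 F$
$- 70 T{\left(4,0 \right)} = - 70 \left(\left(-2\right) 0 + 3 \cdot 4\right) = - 70 \left(0 + 12\right) = \left(-70\right) 12 = -840$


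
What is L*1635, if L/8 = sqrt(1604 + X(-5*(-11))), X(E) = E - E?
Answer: 26160*sqrt(401) ≈ 5.2385e+5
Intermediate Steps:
X(E) = 0
L = 16*sqrt(401) (L = 8*sqrt(1604 + 0) = 8*sqrt(1604) = 8*(2*sqrt(401)) = 16*sqrt(401) ≈ 320.40)
L*1635 = (16*sqrt(401))*1635 = 26160*sqrt(401)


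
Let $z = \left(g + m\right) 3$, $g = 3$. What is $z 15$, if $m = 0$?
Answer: $135$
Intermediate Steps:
$z = 9$ ($z = \left(3 + 0\right) 3 = 3 \cdot 3 = 9$)
$z 15 = 9 \cdot 15 = 135$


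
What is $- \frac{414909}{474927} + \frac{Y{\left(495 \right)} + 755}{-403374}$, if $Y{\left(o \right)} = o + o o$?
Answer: $- \frac{4120668839}{2776423242} \approx -1.4842$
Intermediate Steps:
$Y{\left(o \right)} = o + o^{2}$
$- \frac{414909}{474927} + \frac{Y{\left(495 \right)} + 755}{-403374} = - \frac{414909}{474927} + \frac{495 \left(1 + 495\right) + 755}{-403374} = \left(-414909\right) \frac{1}{474927} + \left(495 \cdot 496 + 755\right) \left(- \frac{1}{403374}\right) = - \frac{138303}{158309} + \left(245520 + 755\right) \left(- \frac{1}{403374}\right) = - \frac{138303}{158309} + 246275 \left(- \frac{1}{403374}\right) = - \frac{138303}{158309} - \frac{246275}{403374} = - \frac{4120668839}{2776423242}$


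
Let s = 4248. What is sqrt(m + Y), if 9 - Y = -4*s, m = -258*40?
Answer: sqrt(6681) ≈ 81.737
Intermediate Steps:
m = -10320
Y = 17001 (Y = 9 - (-4)*4248 = 9 - 1*(-16992) = 9 + 16992 = 17001)
sqrt(m + Y) = sqrt(-10320 + 17001) = sqrt(6681)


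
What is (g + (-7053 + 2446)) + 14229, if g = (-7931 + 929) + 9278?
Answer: 11898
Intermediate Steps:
g = 2276 (g = -7002 + 9278 = 2276)
(g + (-7053 + 2446)) + 14229 = (2276 + (-7053 + 2446)) + 14229 = (2276 - 4607) + 14229 = -2331 + 14229 = 11898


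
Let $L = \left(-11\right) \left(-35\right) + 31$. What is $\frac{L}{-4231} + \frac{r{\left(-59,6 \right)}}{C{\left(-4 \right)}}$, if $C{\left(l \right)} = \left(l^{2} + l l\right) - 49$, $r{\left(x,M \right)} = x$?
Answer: $\frac{242557}{71927} \approx 3.3723$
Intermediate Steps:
$C{\left(l \right)} = -49 + 2 l^{2}$ ($C{\left(l \right)} = \left(l^{2} + l^{2}\right) - 49 = 2 l^{2} - 49 = -49 + 2 l^{2}$)
$L = 416$ ($L = 385 + 31 = 416$)
$\frac{L}{-4231} + \frac{r{\left(-59,6 \right)}}{C{\left(-4 \right)}} = \frac{416}{-4231} - \frac{59}{-49 + 2 \left(-4\right)^{2}} = 416 \left(- \frac{1}{4231}\right) - \frac{59}{-49 + 2 \cdot 16} = - \frac{416}{4231} - \frac{59}{-49 + 32} = - \frac{416}{4231} - \frac{59}{-17} = - \frac{416}{4231} - - \frac{59}{17} = - \frac{416}{4231} + \frac{59}{17} = \frac{242557}{71927}$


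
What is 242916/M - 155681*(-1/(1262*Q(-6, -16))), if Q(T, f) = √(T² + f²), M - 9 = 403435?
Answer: 60729/100861 + 155681*√73/184252 ≈ 7.8212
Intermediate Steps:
M = 403444 (M = 9 + 403435 = 403444)
242916/M - 155681*(-1/(1262*Q(-6, -16))) = 242916/403444 - 155681*(-1/(1262*√((-6)² + (-16)²))) = 242916*(1/403444) - 155681*(-1/(1262*√(36 + 256))) = 60729/100861 - 155681*(-√73/184252) = 60729/100861 - (-155681)*√73/184252 = 60729/100861 + 155681*√73/184252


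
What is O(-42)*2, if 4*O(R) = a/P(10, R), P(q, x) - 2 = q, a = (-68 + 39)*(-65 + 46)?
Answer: 551/24 ≈ 22.958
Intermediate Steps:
a = 551 (a = -29*(-19) = 551)
P(q, x) = 2 + q
O(R) = 551/48 (O(R) = (551/(2 + 10))/4 = (551/12)/4 = (551*(1/12))/4 = (¼)*(551/12) = 551/48)
O(-42)*2 = (551/48)*2 = 551/24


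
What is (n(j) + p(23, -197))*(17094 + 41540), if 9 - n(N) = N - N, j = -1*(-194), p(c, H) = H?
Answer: -11023192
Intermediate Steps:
j = 194
n(N) = 9 (n(N) = 9 - (N - N) = 9 - 1*0 = 9 + 0 = 9)
(n(j) + p(23, -197))*(17094 + 41540) = (9 - 197)*(17094 + 41540) = -188*58634 = -11023192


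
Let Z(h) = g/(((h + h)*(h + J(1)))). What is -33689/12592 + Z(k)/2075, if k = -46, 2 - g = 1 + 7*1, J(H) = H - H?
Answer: -36979582519/13821923600 ≈ -2.6754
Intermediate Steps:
J(H) = 0
g = -6 (g = 2 - (1 + 7*1) = 2 - (1 + 7) = 2 - 1*8 = 2 - 8 = -6)
Z(h) = -3/h² (Z(h) = -6*1/((h + 0)*(h + h)) = -6*1/(2*h²) = -3/h²)
-33689/12592 + Z(k)/2075 = -33689/12592 - 3/(-46)²/2075 = -33689*1/12592 - 3*1/2116*(1/2075) = -33689/12592 - 3/2116*1/2075 = -33689/12592 - 3/4390700 = -36979582519/13821923600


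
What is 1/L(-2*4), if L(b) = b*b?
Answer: 1/64 ≈ 0.015625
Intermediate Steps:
L(b) = b**2
1/L(-2*4) = 1/((-2*4)**2) = 1/((-8)**2) = 1/64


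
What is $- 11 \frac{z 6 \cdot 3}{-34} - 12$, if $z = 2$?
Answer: $- \frac{6}{17} \approx -0.35294$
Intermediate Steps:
$- 11 \frac{z 6 \cdot 3}{-34} - 12 = - 11 \frac{2 \cdot 6 \cdot 3}{-34} - 12 = - 11 \cdot 2 \cdot 18 \left(- \frac{1}{34}\right) - 12 = - 11 \cdot 36 \left(- \frac{1}{34}\right) - 12 = \left(-11\right) \left(- \frac{18}{17}\right) - 12 = \frac{198}{17} - 12 = - \frac{6}{17}$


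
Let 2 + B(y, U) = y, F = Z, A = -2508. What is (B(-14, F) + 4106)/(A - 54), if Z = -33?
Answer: -2045/1281 ≈ -1.5964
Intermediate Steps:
F = -33
B(y, U) = -2 + y
(B(-14, F) + 4106)/(A - 54) = ((-2 - 14) + 4106)/(-2508 - 54) = (-16 + 4106)/(-2562) = 4090*(-1/2562) = -2045/1281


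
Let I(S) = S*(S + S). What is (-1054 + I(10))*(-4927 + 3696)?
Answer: 1051274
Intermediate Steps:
I(S) = 2*S**2 (I(S) = S*(2*S) = 2*S**2)
(-1054 + I(10))*(-4927 + 3696) = (-1054 + 2*10**2)*(-4927 + 3696) = (-1054 + 2*100)*(-1231) = (-1054 + 200)*(-1231) = -854*(-1231) = 1051274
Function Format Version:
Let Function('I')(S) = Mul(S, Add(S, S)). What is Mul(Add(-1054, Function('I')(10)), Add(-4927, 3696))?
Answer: 1051274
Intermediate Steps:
Function('I')(S) = Mul(2, Pow(S, 2)) (Function('I')(S) = Mul(S, Mul(2, S)) = Mul(2, Pow(S, 2)))
Mul(Add(-1054, Function('I')(10)), Add(-4927, 3696)) = Mul(Add(-1054, Mul(2, Pow(10, 2))), Add(-4927, 3696)) = Mul(Add(-1054, Mul(2, 100)), -1231) = Mul(Add(-1054, 200), -1231) = Mul(-854, -1231) = 1051274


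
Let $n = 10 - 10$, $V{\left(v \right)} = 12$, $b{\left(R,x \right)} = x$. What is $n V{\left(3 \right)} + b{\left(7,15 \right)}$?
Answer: $15$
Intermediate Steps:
$n = 0$ ($n = 10 - 10 = 0$)
$n V{\left(3 \right)} + b{\left(7,15 \right)} = 0 \cdot 12 + 15 = 0 + 15 = 15$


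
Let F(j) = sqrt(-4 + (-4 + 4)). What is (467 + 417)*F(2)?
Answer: 1768*I ≈ 1768.0*I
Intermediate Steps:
F(j) = 2*I (F(j) = sqrt(-4 + 0) = sqrt(-4) = 2*I)
(467 + 417)*F(2) = (467 + 417)*(2*I) = 884*(2*I) = 1768*I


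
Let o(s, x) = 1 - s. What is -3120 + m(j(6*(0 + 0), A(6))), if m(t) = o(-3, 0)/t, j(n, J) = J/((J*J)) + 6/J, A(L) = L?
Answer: -21816/7 ≈ -3116.6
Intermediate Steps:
j(n, J) = 7/J (j(n, J) = J/(J²) + 6/J = J/J² + 6/J = 1/J + 6/J = 7/J)
m(t) = 4/t (m(t) = (1 - 1*(-3))/t = (1 + 3)/t = 4/t)
-3120 + m(j(6*(0 + 0), A(6))) = -3120 + 4/((7/6)) = -3120 + 4/((7*(⅙))) = -3120 + 4/(7/6) = -3120 + 4*(6/7) = -3120 + 24/7 = -21816/7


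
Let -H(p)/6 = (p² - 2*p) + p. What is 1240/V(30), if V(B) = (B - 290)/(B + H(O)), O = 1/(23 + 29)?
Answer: -1262103/8788 ≈ -143.62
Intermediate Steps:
O = 1/52 ≈ 0.019231
H(p) = -6*p² + 6*p (H(p) = -6*((p² - 2*p) + p) = -6*(p² - p) = -6*p² + 6*p)
V(B) = (-290 + B)/(153/1352 + B) (V(B) = (B - 290)/(B + 6*(1/52)*(1 - 1*1/52)) = (-290 + B)/(B + 6*(1/52)*(1 - 1/52)) = (-290 + B)/(B + 6*(1/52)*(51/52)) = (-290 + B)/(B + 153/1352) = (-290 + B)/(153/1352 + B))
1240/V(30) = 1240/((1352*(-290 + 30)/(153 + 1352*30))) = 1240/((1352*(-260)/(153 + 40560))) = 1240/((1352*(-260)/40713)) = 1240/((1352*(1/40713)*(-260))) = 1240/(-351520/40713) = 1240*(-40713/351520) = -1262103/8788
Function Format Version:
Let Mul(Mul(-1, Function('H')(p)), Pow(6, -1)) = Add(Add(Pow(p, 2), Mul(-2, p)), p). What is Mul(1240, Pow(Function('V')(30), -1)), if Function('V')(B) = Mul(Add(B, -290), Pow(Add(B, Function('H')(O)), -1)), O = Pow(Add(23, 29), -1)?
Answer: Rational(-1262103, 8788) ≈ -143.62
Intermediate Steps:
O = Rational(1, 52) (O = Pow(52, -1) = Rational(1, 52) ≈ 0.019231)
Function('H')(p) = Add(Mul(-6, Pow(p, 2)), Mul(6, p)) (Function('H')(p) = Mul(-6, Add(Add(Pow(p, 2), Mul(-2, p)), p)) = Mul(-6, Add(Pow(p, 2), Mul(-1, p))) = Add(Mul(-6, Pow(p, 2)), Mul(6, p)))
Function('V')(B) = Mul(Pow(Add(Rational(153, 1352), B), -1), Add(-290, B)) (Function('V')(B) = Mul(Add(B, -290), Pow(Add(B, Mul(6, Rational(1, 52), Add(1, Mul(-1, Rational(1, 52))))), -1)) = Mul(Add(-290, B), Pow(Add(B, Mul(6, Rational(1, 52), Add(1, Rational(-1, 52)))), -1)) = Mul(Add(-290, B), Pow(Add(B, Mul(6, Rational(1, 52), Rational(51, 52))), -1)) = Mul(Add(-290, B), Pow(Add(B, Rational(153, 1352)), -1)) = Mul(Add(-290, B), Pow(Add(Rational(153, 1352), B), -1)) = Mul(Pow(Add(Rational(153, 1352), B), -1), Add(-290, B)))
Mul(1240, Pow(Function('V')(30), -1)) = Mul(1240, Pow(Mul(1352, Pow(Add(153, Mul(1352, 30)), -1), Add(-290, 30)), -1)) = Mul(1240, Pow(Mul(1352, Pow(Add(153, 40560), -1), -260), -1)) = Mul(1240, Pow(Mul(1352, Pow(40713, -1), -260), -1)) = Mul(1240, Pow(Mul(1352, Rational(1, 40713), -260), -1)) = Mul(1240, Pow(Rational(-351520, 40713), -1)) = Mul(1240, Rational(-40713, 351520)) = Rational(-1262103, 8788)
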